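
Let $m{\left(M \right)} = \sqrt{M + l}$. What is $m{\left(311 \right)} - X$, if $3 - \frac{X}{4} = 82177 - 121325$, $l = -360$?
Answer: $-156604 + 7 i \approx -1.566 \cdot 10^{5} + 7.0 i$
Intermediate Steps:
$X = 156604$ ($X = 12 - 4 \left(82177 - 121325\right) = 12 - -156592 = 12 + 156592 = 156604$)
$m{\left(M \right)} = \sqrt{-360 + M}$ ($m{\left(M \right)} = \sqrt{M - 360} = \sqrt{-360 + M}$)
$m{\left(311 \right)} - X = \sqrt{-360 + 311} - 156604 = \sqrt{-49} - 156604 = 7 i - 156604 = -156604 + 7 i$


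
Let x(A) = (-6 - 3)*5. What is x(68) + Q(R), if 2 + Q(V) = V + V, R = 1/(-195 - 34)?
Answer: -10765/229 ≈ -47.009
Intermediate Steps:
x(A) = -45 (x(A) = -9*5 = -45)
R = -1/229 (R = 1/(-229) = -1/229 ≈ -0.0043668)
Q(V) = -2 + 2*V (Q(V) = -2 + (V + V) = -2 + 2*V)
x(68) + Q(R) = -45 + (-2 + 2*(-1/229)) = -45 + (-2 - 2/229) = -45 - 460/229 = -10765/229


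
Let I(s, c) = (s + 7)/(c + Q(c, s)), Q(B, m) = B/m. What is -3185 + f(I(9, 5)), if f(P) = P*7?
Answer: -79121/25 ≈ -3164.8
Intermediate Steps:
I(s, c) = (7 + s)/(c + c/s) (I(s, c) = (s + 7)/(c + c/s) = (7 + s)/(c + c/s))
f(P) = 7*P
-3185 + f(I(9, 5)) = -3185 + 7*(9*(7 + 9)/(5*(1 + 9))) = -3185 + 7*(9*(1/5)*16/10) = -3185 + 7*(9*(1/5)*(1/10)*16) = -3185 + 7*(72/25) = -3185 + 504/25 = -79121/25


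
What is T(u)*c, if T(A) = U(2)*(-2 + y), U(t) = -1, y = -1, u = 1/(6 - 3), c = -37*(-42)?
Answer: 4662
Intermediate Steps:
c = 1554
u = ⅓ (u = 1/3 = ⅓ ≈ 0.33333)
T(A) = 3 (T(A) = -(-2 - 1) = -1*(-3) = 3)
T(u)*c = 3*1554 = 4662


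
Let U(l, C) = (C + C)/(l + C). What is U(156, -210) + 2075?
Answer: 18745/9 ≈ 2082.8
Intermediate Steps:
U(l, C) = 2*C/(C + l) (U(l, C) = (2*C)/(C + l) = 2*C/(C + l))
U(156, -210) + 2075 = 2*(-210)/(-210 + 156) + 2075 = 2*(-210)/(-54) + 2075 = 2*(-210)*(-1/54) + 2075 = 70/9 + 2075 = 18745/9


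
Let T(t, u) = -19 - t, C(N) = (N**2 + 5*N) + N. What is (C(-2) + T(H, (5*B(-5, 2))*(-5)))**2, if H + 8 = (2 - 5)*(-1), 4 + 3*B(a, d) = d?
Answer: 484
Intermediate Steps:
B(a, d) = -4/3 + d/3
C(N) = N**2 + 6*N
H = -5 (H = -8 + (2 - 5)*(-1) = -8 - 3*(-1) = -8 + 3 = -5)
(C(-2) + T(H, (5*B(-5, 2))*(-5)))**2 = (-2*(6 - 2) + (-19 - 1*(-5)))**2 = (-2*4 + (-19 + 5))**2 = (-8 - 14)**2 = (-22)**2 = 484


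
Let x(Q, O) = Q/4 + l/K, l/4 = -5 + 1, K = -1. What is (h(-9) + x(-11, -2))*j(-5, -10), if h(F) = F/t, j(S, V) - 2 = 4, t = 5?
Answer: 687/10 ≈ 68.700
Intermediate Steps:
j(S, V) = 6 (j(S, V) = 2 + 4 = 6)
l = -16 (l = 4*(-5 + 1) = 4*(-4) = -16)
h(F) = F/5
x(Q, O) = 16 + Q/4 (x(Q, O) = Q/4 - 16/(-1) = Q*(¼) - 16*(-1) = Q/4 + 16 = 16 + Q/4)
(h(-9) + x(-11, -2))*j(-5, -10) = ((⅕)*(-9) + (16 + (¼)*(-11)))*6 = (-9/5 + (16 - 11/4))*6 = (-9/5 + 53/4)*6 = (229/20)*6 = 687/10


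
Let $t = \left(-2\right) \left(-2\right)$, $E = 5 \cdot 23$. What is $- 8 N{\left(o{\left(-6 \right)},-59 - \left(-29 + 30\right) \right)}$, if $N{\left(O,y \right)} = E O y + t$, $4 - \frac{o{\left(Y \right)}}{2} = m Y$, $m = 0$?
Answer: $441568$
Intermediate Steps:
$E = 115$
$t = 4$
$o{\left(Y \right)} = 8$ ($o{\left(Y \right)} = 8 - 2 \cdot 0 Y = 8 - 0 = 8 + 0 = 8$)
$N{\left(O,y \right)} = 4 + 115 O y$ ($N{\left(O,y \right)} = 115 O y + 4 = 4 + 115 O y$)
$- 8 N{\left(o{\left(-6 \right)},-59 - \left(-29 + 30\right) \right)} = - 8 \left(4 + 115 \cdot 8 \left(-59 - \left(-29 + 30\right)\right)\right) = - 8 \left(4 + 115 \cdot 8 \left(-59 - 1\right)\right) = - 8 \left(4 + 115 \cdot 8 \left(-60\right)\right) = - 8 \left(4 - 55200\right) = \left(-8\right) \left(-55196\right) = 441568$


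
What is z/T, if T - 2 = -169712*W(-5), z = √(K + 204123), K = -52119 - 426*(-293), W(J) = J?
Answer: √182/21758 ≈ 0.00062004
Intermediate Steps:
K = 72699 (K = -52119 - 1*(-124818) = -52119 + 124818 = 72699)
z = 39*√182 (z = √(72699 + 204123) = √276822 = 39*√182 ≈ 526.14)
T = 848562 (T = 2 - 169712*(-5) = 2 + 848560 = 848562)
z/T = (39*√182)/848562 = (39*√182)*(1/848562) = √182/21758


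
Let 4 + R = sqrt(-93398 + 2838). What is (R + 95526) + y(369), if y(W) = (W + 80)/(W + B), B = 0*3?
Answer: 35248067/369 + 8*I*sqrt(1415) ≈ 95523.0 + 300.93*I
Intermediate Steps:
B = 0
y(W) = (80 + W)/W (y(W) = (W + 80)/(W + 0) = (80 + W)/W)
R = -4 + 8*I*sqrt(1415) (R = -4 + sqrt(-93398 + 2838) = -4 + sqrt(-90560) = -4 + 8*I*sqrt(1415) ≈ -4.0 + 300.93*I)
(R + 95526) + y(369) = ((-4 + 8*I*sqrt(1415)) + 95526) + (80 + 369)/369 = (95522 + 8*I*sqrt(1415)) + (1/369)*449 = (95522 + 8*I*sqrt(1415)) + 449/369 = 35248067/369 + 8*I*sqrt(1415)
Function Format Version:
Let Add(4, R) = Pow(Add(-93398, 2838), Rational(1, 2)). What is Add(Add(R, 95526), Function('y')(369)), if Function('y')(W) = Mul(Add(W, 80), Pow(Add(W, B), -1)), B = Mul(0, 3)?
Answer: Add(Rational(35248067, 369), Mul(8, I, Pow(1415, Rational(1, 2)))) ≈ Add(95523., Mul(300.93, I))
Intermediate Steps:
B = 0
Function('y')(W) = Mul(Pow(W, -1), Add(80, W)) (Function('y')(W) = Mul(Add(W, 80), Pow(Add(W, 0), -1)) = Mul(Add(80, W), Pow(W, -1)) = Mul(Pow(W, -1), Add(80, W)))
R = Add(-4, Mul(8, I, Pow(1415, Rational(1, 2)))) (R = Add(-4, Pow(Add(-93398, 2838), Rational(1, 2))) = Add(-4, Pow(-90560, Rational(1, 2))) = Add(-4, Mul(8, I, Pow(1415, Rational(1, 2)))) ≈ Add(-4.0000, Mul(300.93, I)))
Add(Add(R, 95526), Function('y')(369)) = Add(Add(Add(-4, Mul(8, I, Pow(1415, Rational(1, 2)))), 95526), Mul(Pow(369, -1), Add(80, 369))) = Add(Add(95522, Mul(8, I, Pow(1415, Rational(1, 2)))), Mul(Rational(1, 369), 449)) = Add(Add(95522, Mul(8, I, Pow(1415, Rational(1, 2)))), Rational(449, 369)) = Add(Rational(35248067, 369), Mul(8, I, Pow(1415, Rational(1, 2))))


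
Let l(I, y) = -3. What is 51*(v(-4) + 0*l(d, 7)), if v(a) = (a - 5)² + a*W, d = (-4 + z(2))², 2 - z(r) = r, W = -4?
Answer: 4947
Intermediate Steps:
z(r) = 2 - r
d = 16 (d = (-4 + (2 - 1*2))² = (-4 + (2 - 2))² = (-4 + 0)² = (-4)² = 16)
v(a) = (-5 + a)² - 4*a (v(a) = (a - 5)² + a*(-4) = (-5 + a)² - 4*a)
51*(v(-4) + 0*l(d, 7)) = 51*(((-5 - 4)² - 4*(-4)) + 0*(-3)) = 51*(((-9)² + 16) + 0) = 51*((81 + 16) + 0) = 51*(97 + 0) = 51*97 = 4947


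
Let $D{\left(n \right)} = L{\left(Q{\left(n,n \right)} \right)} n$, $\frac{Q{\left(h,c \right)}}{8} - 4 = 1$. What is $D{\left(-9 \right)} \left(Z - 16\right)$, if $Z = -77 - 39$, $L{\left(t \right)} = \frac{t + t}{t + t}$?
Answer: $1188$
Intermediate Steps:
$Q{\left(h,c \right)} = 40$ ($Q{\left(h,c \right)} = 32 + 8 \cdot 1 = 32 + 8 = 40$)
$L{\left(t \right)} = 1$ ($L{\left(t \right)} = \frac{2 t}{2 t} = 2 t \frac{1}{2 t} = 1$)
$Z = -116$ ($Z = -77 - 39 = -116$)
$D{\left(n \right)} = n$ ($D{\left(n \right)} = 1 n = n$)
$D{\left(-9 \right)} \left(Z - 16\right) = - 9 \left(-116 - 16\right) = \left(-9\right) \left(-132\right) = 1188$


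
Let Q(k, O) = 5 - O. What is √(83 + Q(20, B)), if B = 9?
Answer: √79 ≈ 8.8882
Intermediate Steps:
√(83 + Q(20, B)) = √(83 + (5 - 1*9)) = √(83 + (5 - 9)) = √(83 - 4) = √79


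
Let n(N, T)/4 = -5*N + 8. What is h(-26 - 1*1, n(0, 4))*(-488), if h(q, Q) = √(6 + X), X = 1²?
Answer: -488*√7 ≈ -1291.1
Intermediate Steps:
n(N, T) = 32 - 20*N (n(N, T) = 4*(-5*N + 8) = 4*(8 - 5*N) = 32 - 20*N)
X = 1
h(q, Q) = √7 (h(q, Q) = √(6 + 1) = √7)
h(-26 - 1*1, n(0, 4))*(-488) = √7*(-488) = -488*√7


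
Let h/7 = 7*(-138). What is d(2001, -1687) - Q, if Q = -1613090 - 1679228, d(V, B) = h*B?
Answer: 14699812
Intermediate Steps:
h = -6762 (h = 7*(7*(-138)) = 7*(-966) = -6762)
d(V, B) = -6762*B
Q = -3292318
d(2001, -1687) - Q = -6762*(-1687) - 1*(-3292318) = 11407494 + 3292318 = 14699812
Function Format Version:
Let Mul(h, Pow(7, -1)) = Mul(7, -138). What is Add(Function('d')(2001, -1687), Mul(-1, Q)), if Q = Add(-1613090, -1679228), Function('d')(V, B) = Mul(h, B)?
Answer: 14699812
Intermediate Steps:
h = -6762 (h = Mul(7, Mul(7, -138)) = Mul(7, -966) = -6762)
Function('d')(V, B) = Mul(-6762, B)
Q = -3292318
Add(Function('d')(2001, -1687), Mul(-1, Q)) = Add(Mul(-6762, -1687), Mul(-1, -3292318)) = Add(11407494, 3292318) = 14699812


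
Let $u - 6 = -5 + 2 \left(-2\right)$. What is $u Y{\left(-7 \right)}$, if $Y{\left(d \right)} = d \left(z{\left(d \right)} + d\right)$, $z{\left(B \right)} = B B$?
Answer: $882$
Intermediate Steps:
$z{\left(B \right)} = B^{2}$
$Y{\left(d \right)} = d \left(d + d^{2}\right)$ ($Y{\left(d \right)} = d \left(d^{2} + d\right) = d \left(d + d^{2}\right)$)
$u = -3$ ($u = 6 + \left(-5 + 2 \left(-2\right)\right) = 6 - 9 = -3$)
$u Y{\left(-7 \right)} = - 3 \left(-7\right)^{2} \left(1 - 7\right) = - 3 \cdot 49 \left(-6\right) = \left(-3\right) \left(-294\right) = 882$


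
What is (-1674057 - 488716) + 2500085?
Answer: 337312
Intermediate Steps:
(-1674057 - 488716) + 2500085 = -2162773 + 2500085 = 337312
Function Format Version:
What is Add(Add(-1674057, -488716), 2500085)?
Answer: 337312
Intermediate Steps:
Add(Add(-1674057, -488716), 2500085) = Add(-2162773, 2500085) = 337312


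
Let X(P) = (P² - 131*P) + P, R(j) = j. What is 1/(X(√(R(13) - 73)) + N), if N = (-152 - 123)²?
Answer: I/(5*(52*√15 + 15113*I)) ≈ 1.3231e-5 + 1.7632e-7*I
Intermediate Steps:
N = 75625 (N = (-275)² = 75625)
X(P) = P² - 130*P
1/(X(√(R(13) - 73)) + N) = 1/(√(13 - 73)*(-130 + √(13 - 73)) + 75625) = 1/(√(-60)*(-130 + √(-60)) + 75625) = 1/((2*I*√15)*(-130 + 2*I*√15) + 75625) = 1/(2*I*√15*(-130 + 2*I*√15) + 75625) = 1/(75625 + 2*I*√15*(-130 + 2*I*√15))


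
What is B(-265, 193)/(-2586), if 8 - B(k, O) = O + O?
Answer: 63/431 ≈ 0.14617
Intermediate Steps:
B(k, O) = 8 - 2*O (B(k, O) = 8 - (O + O) = 8 - 2*O)
B(-265, 193)/(-2586) = (8 - 2*193)/(-2586) = (8 - 386)*(-1/2586) = -378*(-1/2586) = 63/431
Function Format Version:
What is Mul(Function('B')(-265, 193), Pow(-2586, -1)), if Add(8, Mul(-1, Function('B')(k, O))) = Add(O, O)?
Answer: Rational(63, 431) ≈ 0.14617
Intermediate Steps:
Function('B')(k, O) = Add(8, Mul(-2, O)) (Function('B')(k, O) = Add(8, Mul(-1, Add(O, O))) = Add(8, Mul(-1, Mul(2, O))) = Add(8, Mul(-2, O)))
Mul(Function('B')(-265, 193), Pow(-2586, -1)) = Mul(Add(8, Mul(-2, 193)), Pow(-2586, -1)) = Mul(Add(8, -386), Rational(-1, 2586)) = Mul(-378, Rational(-1, 2586)) = Rational(63, 431)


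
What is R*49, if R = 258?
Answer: 12642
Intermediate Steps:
R*49 = 258*49 = 12642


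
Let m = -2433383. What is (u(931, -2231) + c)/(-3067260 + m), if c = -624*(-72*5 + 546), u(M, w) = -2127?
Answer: 118191/5500643 ≈ 0.021487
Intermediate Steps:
c = -116064 (c = -624*(-360 + 546) = -624*186 = -116064)
(u(931, -2231) + c)/(-3067260 + m) = (-2127 - 116064)/(-3067260 - 2433383) = -118191/(-5500643) = -118191*(-1/5500643) = 118191/5500643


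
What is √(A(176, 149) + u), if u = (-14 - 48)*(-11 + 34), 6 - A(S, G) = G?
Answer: I*√1569 ≈ 39.611*I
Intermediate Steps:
A(S, G) = 6 - G
u = -1426 (u = -62*23 = -1426)
√(A(176, 149) + u) = √((6 - 1*149) - 1426) = √((6 - 149) - 1426) = √(-143 - 1426) = √(-1569) = I*√1569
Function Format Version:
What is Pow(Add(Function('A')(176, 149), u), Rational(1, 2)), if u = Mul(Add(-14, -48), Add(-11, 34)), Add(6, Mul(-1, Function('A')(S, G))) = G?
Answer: Mul(I, Pow(1569, Rational(1, 2))) ≈ Mul(39.611, I)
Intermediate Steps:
Function('A')(S, G) = Add(6, Mul(-1, G))
u = -1426 (u = Mul(-62, 23) = -1426)
Pow(Add(Function('A')(176, 149), u), Rational(1, 2)) = Pow(Add(Add(6, Mul(-1, 149)), -1426), Rational(1, 2)) = Pow(Add(Add(6, -149), -1426), Rational(1, 2)) = Pow(Add(-143, -1426), Rational(1, 2)) = Pow(-1569, Rational(1, 2)) = Mul(I, Pow(1569, Rational(1, 2)))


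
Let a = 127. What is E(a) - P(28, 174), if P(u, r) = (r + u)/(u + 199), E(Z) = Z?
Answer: 28627/227 ≈ 126.11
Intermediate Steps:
P(u, r) = (r + u)/(199 + u)
E(a) - P(28, 174) = 127 - (174 + 28)/(199 + 28) = 127 - 202/227 = 28627/227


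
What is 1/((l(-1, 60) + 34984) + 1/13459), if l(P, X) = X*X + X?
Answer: 13459/520109597 ≈ 2.5877e-5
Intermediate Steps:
l(P, X) = X + X² (l(P, X) = X² + X = X + X²)
1/((l(-1, 60) + 34984) + 1/13459) = 1/((60*(1 + 60) + 34984) + 1/13459) = 1/((60*61 + 34984) + 1/13459) = 1/((3660 + 34984) + 1/13459) = 1/(38644 + 1/13459) = 1/(520109597/13459) = 13459/520109597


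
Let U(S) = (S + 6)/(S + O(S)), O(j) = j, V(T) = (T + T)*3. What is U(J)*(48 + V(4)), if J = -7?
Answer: 36/7 ≈ 5.1429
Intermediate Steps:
V(T) = 6*T (V(T) = (2*T)*3 = 6*T)
U(S) = (6 + S)/(2*S) (U(S) = (S + 6)/(S + S) = (6 + S)/((2*S)) = (6 + S)*(1/(2*S)) = (6 + S)/(2*S))
U(J)*(48 + V(4)) = ((½)*(6 - 7)/(-7))*(48 + 6*4) = ((½)*(-⅐)*(-1))*(48 + 24) = (1/14)*72 = 36/7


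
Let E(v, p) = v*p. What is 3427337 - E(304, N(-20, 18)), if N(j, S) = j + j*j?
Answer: 3311817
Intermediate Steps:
N(j, S) = j + j²
E(v, p) = p*v
3427337 - E(304, N(-20, 18)) = 3427337 - (-20*(1 - 20))*304 = 3427337 - (-20*(-19))*304 = 3427337 - 380*304 = 3427337 - 1*115520 = 3427337 - 115520 = 3311817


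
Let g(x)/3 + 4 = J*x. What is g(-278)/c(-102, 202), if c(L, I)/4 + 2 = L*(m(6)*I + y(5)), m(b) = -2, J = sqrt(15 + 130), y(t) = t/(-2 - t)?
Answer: -21/288952 - 2919*sqrt(145)/577904 ≈ -0.060895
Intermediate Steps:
J = sqrt(145) ≈ 12.042
g(x) = -12 + 3*x*sqrt(145) (g(x) = -12 + 3*(sqrt(145)*x) = -12 + 3*(x*sqrt(145)) = -12 + 3*x*sqrt(145))
c(L, I) = -8 + 4*L*(-5/7 - 2*I) (c(L, I) = -8 + 4*(L*(-2*I - 1*5/(2 + 5))) = -8 + 4*(L*(-2*I - 1*5/7)) = -8 + 4*(L*(-2*I - 1*5*1/7)) = -8 + 4*(L*(-2*I - 5/7)) = -8 + 4*(L*(-5/7 - 2*I)) = -8 + 4*L*(-5/7 - 2*I))
g(-278)/c(-102, 202) = (-12 + 3*(-278)*sqrt(145))/(-8 - 20/7*(-102) - 8*202*(-102)) = (-12 - 834*sqrt(145))/(-8 + 2040/7 + 164832) = (-12 - 834*sqrt(145))/(1155808/7) = (-12 - 834*sqrt(145))*(7/1155808) = -21/288952 - 2919*sqrt(145)/577904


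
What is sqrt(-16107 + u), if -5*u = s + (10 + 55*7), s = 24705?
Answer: I*sqrt(21127) ≈ 145.35*I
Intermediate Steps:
u = -5020 (u = -(24705 + (10 + 55*7))/5 = -(24705 + (10 + 385))/5 = -(24705 + 395)/5 = -1/5*25100 = -5020)
sqrt(-16107 + u) = sqrt(-16107 - 5020) = sqrt(-21127) = I*sqrt(21127)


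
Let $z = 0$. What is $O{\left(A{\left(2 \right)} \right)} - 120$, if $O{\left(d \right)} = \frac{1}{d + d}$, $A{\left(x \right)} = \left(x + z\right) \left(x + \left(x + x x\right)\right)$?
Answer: $- \frac{3839}{32} \approx -119.97$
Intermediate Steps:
$A{\left(x \right)} = x \left(x^{2} + 2 x\right)$ ($A{\left(x \right)} = \left(x + 0\right) \left(x + \left(x + x x\right)\right) = x \left(x + \left(x + x^{2}\right)\right) = x \left(x^{2} + 2 x\right)$)
$O{\left(d \right)} = \frac{1}{2 d}$
$O{\left(A{\left(2 \right)} \right)} - 120 = \frac{1}{2 \cdot 2^{2} \left(2 + 2\right)} - 120 = \frac{1}{2 \cdot 4 \cdot 4} - 120 = \frac{1}{2 \cdot 16} - 120 = \frac{1}{2} \cdot \frac{1}{16} - 120 = \frac{1}{32} - 120 = - \frac{3839}{32}$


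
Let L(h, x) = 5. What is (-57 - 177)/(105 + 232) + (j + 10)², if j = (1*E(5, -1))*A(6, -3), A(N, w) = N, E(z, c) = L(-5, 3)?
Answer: 538966/337 ≈ 1599.3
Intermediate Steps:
E(z, c) = 5
j = 30 (j = (1*5)*6 = 5*6 = 30)
(-57 - 177)/(105 + 232) + (j + 10)² = (-57 - 177)/(105 + 232) + (30 + 10)² = -234/337 + 40² = -234*1/337 + 1600 = -234/337 + 1600 = 538966/337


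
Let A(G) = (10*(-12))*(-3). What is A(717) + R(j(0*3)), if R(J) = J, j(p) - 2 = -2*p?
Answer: 362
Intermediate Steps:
A(G) = 360 (A(G) = -120*(-3) = 360)
j(p) = 2 - 2*p
A(717) + R(j(0*3)) = 360 + (2 - 0*3) = 360 + (2 - 2*0) = 360 + (2 + 0) = 360 + 2 = 362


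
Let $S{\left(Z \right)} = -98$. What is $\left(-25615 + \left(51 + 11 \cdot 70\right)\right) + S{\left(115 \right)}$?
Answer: $-24892$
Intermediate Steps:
$\left(-25615 + \left(51 + 11 \cdot 70\right)\right) + S{\left(115 \right)} = \left(-25615 + \left(51 + 11 \cdot 70\right)\right) - 98 = \left(-25615 + \left(51 + 770\right)\right) - 98 = \left(-25615 + 821\right) - 98 = -24794 - 98 = -24892$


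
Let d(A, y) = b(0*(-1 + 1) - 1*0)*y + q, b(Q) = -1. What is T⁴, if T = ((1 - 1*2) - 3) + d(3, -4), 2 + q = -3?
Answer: 625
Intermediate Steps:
q = -5 (q = -2 - 3 = -5)
d(A, y) = -5 - y (d(A, y) = -y - 5 = -5 - y)
T = -5 (T = ((1 - 1*2) - 3) + (-5 - 1*(-4)) = ((1 - 2) - 3) + (-5 + 4) = (-1 - 3) - 1 = -4 - 1 = -5)
T⁴ = (-5)⁴ = 625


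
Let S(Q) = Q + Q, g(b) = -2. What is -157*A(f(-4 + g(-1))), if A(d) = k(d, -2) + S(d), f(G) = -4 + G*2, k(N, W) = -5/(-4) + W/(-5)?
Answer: 95299/20 ≈ 4765.0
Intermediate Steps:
S(Q) = 2*Q
k(N, W) = 5/4 - W/5 (k(N, W) = -5*(-¼) + W*(-⅕) = 5/4 - W/5)
f(G) = -4 + 2*G
A(d) = 33/20 + 2*d (A(d) = (5/4 - ⅕*(-2)) + 2*d = (5/4 + ⅖) + 2*d = 33/20 + 2*d)
-157*A(f(-4 + g(-1))) = -157*(33/20 + 2*(-4 + 2*(-4 - 2))) = -157*(33/20 + 2*(-4 + 2*(-6))) = -157*(33/20 + 2*(-4 - 12)) = -157*(33/20 + 2*(-16)) = -157*(33/20 - 32) = -157*(-607/20) = 95299/20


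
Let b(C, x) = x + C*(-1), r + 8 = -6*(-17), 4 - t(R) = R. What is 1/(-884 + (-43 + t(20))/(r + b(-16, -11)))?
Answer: -99/87575 ≈ -0.0011305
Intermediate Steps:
t(R) = 4 - R
r = 94 (r = -8 - 6*(-17) = -8 + 102 = 94)
b(C, x) = x - C
1/(-884 + (-43 + t(20))/(r + b(-16, -11))) = 1/(-884 + (-43 + (4 - 1*20))/(94 + (-11 - 1*(-16)))) = 1/(-884 + (-43 + (4 - 20))/(94 + (-11 + 16))) = 1/(-884 + (-43 - 16)/(94 + 5)) = 1/(-884 - 59/99) = 1/(-87575/99) = -99/87575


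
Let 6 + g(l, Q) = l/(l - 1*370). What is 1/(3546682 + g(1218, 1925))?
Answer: 424/1503791233 ≈ 2.8195e-7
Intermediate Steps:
g(l, Q) = -6 + l/(-370 + l) (g(l, Q) = -6 + l/(l - 1*370) = -6 + l/(l - 370) = -6 + l/(-370 + l))
1/(3546682 + g(1218, 1925)) = 1/(3546682 + 5*(444 - 1*1218)/(-370 + 1218)) = 1/(3546682 + 5*(444 - 1218)/848) = 1/(3546682 + 5*(1/848)*(-774)) = 1/(3546682 - 1935/424) = 1/(1503791233/424) = 424/1503791233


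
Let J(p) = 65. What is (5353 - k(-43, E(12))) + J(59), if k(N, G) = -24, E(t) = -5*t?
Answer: 5442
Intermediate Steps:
(5353 - k(-43, E(12))) + J(59) = (5353 - 1*(-24)) + 65 = (5353 + 24) + 65 = 5377 + 65 = 5442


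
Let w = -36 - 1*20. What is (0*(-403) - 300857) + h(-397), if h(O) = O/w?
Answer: -16847595/56 ≈ -3.0085e+5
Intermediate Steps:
w = -56 (w = -36 - 20 = -56)
h(O) = -O/56 (h(O) = O/(-56) = O*(-1/56) = -O/56)
(0*(-403) - 300857) + h(-397) = (0*(-403) - 300857) - 1/56*(-397) = (0 - 300857) + 397/56 = -300857 + 397/56 = -16847595/56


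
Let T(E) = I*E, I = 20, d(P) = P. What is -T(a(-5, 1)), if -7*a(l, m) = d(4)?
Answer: 80/7 ≈ 11.429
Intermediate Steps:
a(l, m) = -4/7 (a(l, m) = -⅐*4 = -4/7)
T(E) = 20*E
-T(a(-5, 1)) = -20*(-4)/7 = -1*(-80/7) = 80/7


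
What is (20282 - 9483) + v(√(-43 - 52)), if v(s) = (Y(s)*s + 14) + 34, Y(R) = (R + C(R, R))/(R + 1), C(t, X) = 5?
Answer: 4*(-2688*I + 2713*√95)/(√95 - I) ≈ 10851.0 + 10.153*I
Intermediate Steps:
Y(R) = (5 + R)/(1 + R) (Y(R) = (R + 5)/(R + 1) = (5 + R)/(1 + R))
v(s) = 48 + s*(5 + s)/(1 + s) (v(s) = (((5 + s)/(1 + s))*s + 14) + 34 = (s*(5 + s)/(1 + s) + 14) + 34 = (14 + s*(5 + s)/(1 + s)) + 34 = 48 + s*(5 + s)/(1 + s))
(20282 - 9483) + v(√(-43 - 52)) = (20282 - 9483) + (48 + (√(-43 - 52))² + 53*√(-43 - 52))/(1 + √(-43 - 52)) = 10799 + (48 + (√(-95))² + 53*√(-95))/(1 + √(-95)) = 10799 + (48 + (I*√95)² + 53*(I*√95))/(1 + I*√95) = 10799 + (48 - 95 + 53*I*√95)/(1 + I*√95) = 10799 + (-47 + 53*I*√95)/(1 + I*√95)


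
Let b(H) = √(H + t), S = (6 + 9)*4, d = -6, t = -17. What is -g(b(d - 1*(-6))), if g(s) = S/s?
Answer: 60*I*√17/17 ≈ 14.552*I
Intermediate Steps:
S = 60 (S = 15*4 = 60)
b(H) = √(-17 + H) (b(H) = √(H - 17) = √(-17 + H))
g(s) = 60/s
-g(b(d - 1*(-6))) = -60/(√(-17 + (-6 - 1*(-6)))) = -60/(√(-17 + (-6 + 6))) = -60/(√(-17 + 0)) = -60/(√(-17)) = -60/(I*√17) = -60*(-I*√17/17) = -(-60)*I*√17/17 = 60*I*√17/17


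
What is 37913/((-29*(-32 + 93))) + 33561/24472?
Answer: -868437527/43290968 ≈ -20.060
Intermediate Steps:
37913/((-29*(-32 + 93))) + 33561/24472 = 37913/((-29*61)) + 33561*(1/24472) = 37913/(-1769) + 33561/24472 = 37913*(-1/1769) + 33561/24472 = -37913/1769 + 33561/24472 = -868437527/43290968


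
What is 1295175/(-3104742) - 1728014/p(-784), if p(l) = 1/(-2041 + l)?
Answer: 5052077112816975/1034914 ≈ 4.8816e+9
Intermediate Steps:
1295175/(-3104742) - 1728014/p(-784) = 1295175/(-3104742) - 1728014/(1/(-2041 - 784)) = 1295175*(-1/3104742) - 1728014/(1/(-2825)) = -431725/1034914 - 1728014/(-1/2825) = -431725/1034914 - 1728014*(-2825) = -431725/1034914 + 4881639550 = 5052077112816975/1034914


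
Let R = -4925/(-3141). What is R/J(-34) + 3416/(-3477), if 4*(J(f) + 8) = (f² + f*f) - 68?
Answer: -32329921/33002487 ≈ -0.97962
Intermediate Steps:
R = 4925/3141 (R = -4925*(-1/3141) = 4925/3141 ≈ 1.5680)
J(f) = -25 + f²/2 (J(f) = -8 + ((f² + f*f) - 68)/4 = -8 + ((f² + f²) - 68)/4 = -8 + (2*f² - 68)/4 = -8 + (-68 + 2*f²)/4 = -8 + (-17 + f²/2) = -25 + f²/2)
R/J(-34) + 3416/(-3477) = 4925/(3141*(-25 + (½)*(-34)²)) + 3416/(-3477) = 4925/(3141*(-25 + (½)*1156)) + 3416*(-1/3477) = 4925/(3141*(-25 + 578)) - 56/57 = (4925/3141)/553 - 56/57 = (4925/3141)*(1/553) - 56/57 = 4925/1736973 - 56/57 = -32329921/33002487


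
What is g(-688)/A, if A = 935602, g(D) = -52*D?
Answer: 17888/467801 ≈ 0.038238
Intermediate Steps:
g(-688)/A = -52*(-688)/935602 = 35776*(1/935602) = 17888/467801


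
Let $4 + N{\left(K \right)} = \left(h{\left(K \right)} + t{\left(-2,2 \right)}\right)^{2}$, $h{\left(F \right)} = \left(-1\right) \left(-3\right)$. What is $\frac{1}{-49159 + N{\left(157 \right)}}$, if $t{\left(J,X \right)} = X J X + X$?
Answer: $- \frac{1}{49154} \approx -2.0344 \cdot 10^{-5}$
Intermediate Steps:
$h{\left(F \right)} = 3$
$t{\left(J,X \right)} = X + J X^{2}$ ($t{\left(J,X \right)} = J X X + X = J X^{2} + X = X + J X^{2}$)
$N{\left(K \right)} = 5$ ($N{\left(K \right)} = -4 + \left(3 + 2 \left(1 - 4\right)\right)^{2} = -4 + \left(3 + 2 \left(-3\right)\right)^{2} = -4 + \left(3 - 6\right)^{2} = -4 + \left(-3\right)^{2} = -4 + 9 = 5$)
$\frac{1}{-49159 + N{\left(157 \right)}} = \frac{1}{-49159 + 5} = \frac{1}{-49154} = - \frac{1}{49154}$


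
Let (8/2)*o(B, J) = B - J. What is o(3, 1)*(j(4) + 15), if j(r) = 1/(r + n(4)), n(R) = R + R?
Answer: 181/24 ≈ 7.5417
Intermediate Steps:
o(B, J) = -J/4 + B/4 (o(B, J) = (B - J)/4 = -J/4 + B/4)
n(R) = 2*R
j(r) = 1/(8 + r) (j(r) = 1/(r + 2*4) = 1/(r + 8) = 1/(8 + r))
o(3, 1)*(j(4) + 15) = (-¼*1 + (¼)*3)*(1/(8 + 4) + 15) = (-¼ + ¾)*(1/12 + 15) = (1/12 + 15)/2 = (½)*(181/12) = 181/24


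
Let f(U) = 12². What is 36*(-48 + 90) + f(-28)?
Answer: 1656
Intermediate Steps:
f(U) = 144
36*(-48 + 90) + f(-28) = 36*(-48 + 90) + 144 = 36*42 + 144 = 1512 + 144 = 1656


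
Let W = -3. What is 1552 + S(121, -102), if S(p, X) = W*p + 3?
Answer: 1192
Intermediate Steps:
S(p, X) = 3 - 3*p (S(p, X) = -3*p + 3 = 3 - 3*p)
1552 + S(121, -102) = 1552 + (3 - 3*121) = 1552 + (3 - 363) = 1552 - 360 = 1192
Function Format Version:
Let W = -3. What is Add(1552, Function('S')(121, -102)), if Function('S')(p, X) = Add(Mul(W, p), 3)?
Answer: 1192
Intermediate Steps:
Function('S')(p, X) = Add(3, Mul(-3, p)) (Function('S')(p, X) = Add(Mul(-3, p), 3) = Add(3, Mul(-3, p)))
Add(1552, Function('S')(121, -102)) = Add(1552, Add(3, Mul(-3, 121))) = Add(1552, Add(3, -363)) = Add(1552, -360) = 1192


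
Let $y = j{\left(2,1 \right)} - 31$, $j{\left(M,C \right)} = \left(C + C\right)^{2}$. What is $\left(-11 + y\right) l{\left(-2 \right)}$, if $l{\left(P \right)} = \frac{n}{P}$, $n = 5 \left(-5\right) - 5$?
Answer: $-570$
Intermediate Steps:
$j{\left(M,C \right)} = 4 C^{2}$ ($j{\left(M,C \right)} = \left(2 C\right)^{2} = 4 C^{2}$)
$n = -30$ ($n = -25 - 5 = -30$)
$l{\left(P \right)} = - \frac{30}{P}$
$y = -27$ ($y = 4 \cdot 1^{2} - 31 = 4 \cdot 1 - 31 = 4 - 31 = -27$)
$\left(-11 + y\right) l{\left(-2 \right)} = \left(-11 - 27\right) \left(- \frac{30}{-2}\right) = - 38 \left(\left(-30\right) \left(- \frac{1}{2}\right)\right) = \left(-38\right) 15 = -570$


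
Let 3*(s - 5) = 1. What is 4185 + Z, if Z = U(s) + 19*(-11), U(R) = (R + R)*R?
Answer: 36296/9 ≈ 4032.9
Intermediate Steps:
s = 16/3 (s = 5 + (⅓)*1 = 5 + ⅓ = 16/3 ≈ 5.3333)
U(R) = 2*R² (U(R) = (2*R)*R = 2*R²)
Z = -1369/9 (Z = 2*(16/3)² + 19*(-11) = 2*(256/9) - 209 = 512/9 - 209 = -1369/9 ≈ -152.11)
4185 + Z = 4185 - 1369/9 = 36296/9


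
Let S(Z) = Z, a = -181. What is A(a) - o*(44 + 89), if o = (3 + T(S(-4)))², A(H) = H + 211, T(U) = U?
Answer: -103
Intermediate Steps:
A(H) = 211 + H
o = 1 (o = (3 - 4)² = (-1)² = 1)
A(a) - o*(44 + 89) = (211 - 181) - (44 + 89) = 30 - 133 = -103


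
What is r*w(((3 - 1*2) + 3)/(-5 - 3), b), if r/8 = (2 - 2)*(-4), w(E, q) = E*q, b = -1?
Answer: 0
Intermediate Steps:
r = 0 (r = 8*((2 - 2)*(-4)) = 8*(0*(-4)) = 8*0 = 0)
r*w(((3 - 1*2) + 3)/(-5 - 3), b) = 0*((((3 - 1*2) + 3)/(-5 - 3))*(-1)) = 0*((((3 - 2) + 3)/(-8))*(-1)) = 0*(((1 + 3)*(-1/8))*(-1)) = 0*((4*(-1/8))*(-1)) = 0*(-1/2*(-1)) = 0*(1/2) = 0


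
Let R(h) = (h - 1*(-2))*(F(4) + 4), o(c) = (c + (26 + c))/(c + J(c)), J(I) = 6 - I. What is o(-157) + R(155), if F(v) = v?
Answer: 1208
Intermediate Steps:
o(c) = 13/3 + c/3 (o(c) = (c + (26 + c))/(c + (6 - c)) = (26 + 2*c)/6 = (26 + 2*c)*(1/6) = 13/3 + c/3)
R(h) = 16 + 8*h (R(h) = (h - 1*(-2))*(4 + 4) = (h + 2)*8 = (2 + h)*8 = 16 + 8*h)
o(-157) + R(155) = (13/3 + (1/3)*(-157)) + (16 + 8*155) = (13/3 - 157/3) + (16 + 1240) = -48 + 1256 = 1208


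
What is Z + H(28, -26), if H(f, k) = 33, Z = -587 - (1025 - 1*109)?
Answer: -1470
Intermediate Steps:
Z = -1503 (Z = -587 - (1025 - 109) = -587 - 1*916 = -587 - 916 = -1503)
Z + H(28, -26) = -1503 + 33 = -1470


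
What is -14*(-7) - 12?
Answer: 86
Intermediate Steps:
-14*(-7) - 12 = 98 - 12 = 86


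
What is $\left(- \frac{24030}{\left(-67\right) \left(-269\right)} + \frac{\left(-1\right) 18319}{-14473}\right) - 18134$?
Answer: $- \frac{4730214926639}{260846879} \approx -18134.0$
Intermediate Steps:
$\left(- \frac{24030}{\left(-67\right) \left(-269\right)} + \frac{\left(-1\right) 18319}{-14473}\right) - 18134 = \left(- \frac{24030}{18023} - - \frac{18319}{14473}\right) - 18134 = \left(\left(-24030\right) \frac{1}{18023} + \frac{18319}{14473}\right) - 18134 = \left(- \frac{24030}{18023} + \frac{18319}{14473}\right) - 18134 = - \frac{17622853}{260846879} - 18134 = - \frac{4730214926639}{260846879}$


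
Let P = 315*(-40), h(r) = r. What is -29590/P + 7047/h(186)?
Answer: 1571599/39060 ≈ 40.236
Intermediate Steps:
P = -12600
-29590/P + 7047/h(186) = -29590/(-12600) + 7047/186 = -29590*(-1/12600) + 7047*(1/186) = 2959/1260 + 2349/62 = 1571599/39060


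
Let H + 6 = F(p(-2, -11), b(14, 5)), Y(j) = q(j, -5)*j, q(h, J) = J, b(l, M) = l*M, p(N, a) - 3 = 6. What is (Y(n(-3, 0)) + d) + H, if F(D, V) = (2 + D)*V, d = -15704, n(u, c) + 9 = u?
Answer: -14880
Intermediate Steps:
n(u, c) = -9 + u
p(N, a) = 9 (p(N, a) = 3 + 6 = 9)
b(l, M) = M*l
Y(j) = -5*j
F(D, V) = V*(2 + D)
H = 764 (H = -6 + (5*14)*(2 + 9) = -6 + 70*11 = -6 + 770 = 764)
(Y(n(-3, 0)) + d) + H = (-5*(-9 - 3) - 15704) + 764 = (-5*(-12) - 15704) + 764 = (60 - 15704) + 764 = -15644 + 764 = -14880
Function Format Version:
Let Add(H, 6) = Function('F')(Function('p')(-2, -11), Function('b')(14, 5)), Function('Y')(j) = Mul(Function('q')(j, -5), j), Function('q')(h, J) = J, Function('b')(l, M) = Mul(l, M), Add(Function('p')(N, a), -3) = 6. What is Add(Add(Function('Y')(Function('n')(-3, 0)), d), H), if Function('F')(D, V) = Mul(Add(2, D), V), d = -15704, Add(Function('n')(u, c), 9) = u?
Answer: -14880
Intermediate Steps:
Function('n')(u, c) = Add(-9, u)
Function('p')(N, a) = 9 (Function('p')(N, a) = Add(3, 6) = 9)
Function('b')(l, M) = Mul(M, l)
Function('Y')(j) = Mul(-5, j)
Function('F')(D, V) = Mul(V, Add(2, D))
H = 764 (H = Add(-6, Mul(Mul(5, 14), Add(2, 9))) = Add(-6, Mul(70, 11)) = Add(-6, 770) = 764)
Add(Add(Function('Y')(Function('n')(-3, 0)), d), H) = Add(Add(Mul(-5, Add(-9, -3)), -15704), 764) = Add(Add(Mul(-5, -12), -15704), 764) = Add(Add(60, -15704), 764) = Add(-15644, 764) = -14880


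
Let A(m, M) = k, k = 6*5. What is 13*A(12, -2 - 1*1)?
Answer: 390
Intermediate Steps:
k = 30
A(m, M) = 30
13*A(12, -2 - 1*1) = 13*30 = 390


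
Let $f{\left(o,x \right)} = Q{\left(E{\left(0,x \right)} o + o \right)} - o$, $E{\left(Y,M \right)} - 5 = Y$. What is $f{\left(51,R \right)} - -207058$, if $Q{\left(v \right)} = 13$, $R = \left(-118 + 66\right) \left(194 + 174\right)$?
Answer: $207020$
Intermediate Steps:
$E{\left(Y,M \right)} = 5 + Y$
$R = -19136$ ($R = \left(-52\right) 368 = -19136$)
$f{\left(o,x \right)} = 13 - o$
$f{\left(51,R \right)} - -207058 = \left(13 - 51\right) - -207058 = \left(13 - 51\right) + 207058 = -38 + 207058 = 207020$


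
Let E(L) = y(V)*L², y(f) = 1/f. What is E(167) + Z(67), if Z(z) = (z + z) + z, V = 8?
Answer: 29497/8 ≈ 3687.1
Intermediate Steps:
y(f) = 1/f
E(L) = L²/8
Z(z) = 3*z (Z(z) = 2*z + z = 3*z)
E(167) + Z(67) = (⅛)*167² + 3*67 = (⅛)*27889 + 201 = 27889/8 + 201 = 29497/8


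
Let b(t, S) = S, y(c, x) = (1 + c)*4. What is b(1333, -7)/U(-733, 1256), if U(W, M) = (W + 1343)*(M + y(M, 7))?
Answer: -7/3833240 ≈ -1.8261e-6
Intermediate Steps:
y(c, x) = 4 + 4*c
U(W, M) = (4 + 5*M)*(1343 + W) (U(W, M) = (W + 1343)*(M + (4 + 4*M)) = (1343 + W)*(4 + 5*M) = (4 + 5*M)*(1343 + W))
b(1333, -7)/U(-733, 1256) = -7/(5372 + 4*(-733) + 6715*1256 + 5*1256*(-733)) = -7/(5372 - 2932 + 8434040 - 4603240) = -7/3833240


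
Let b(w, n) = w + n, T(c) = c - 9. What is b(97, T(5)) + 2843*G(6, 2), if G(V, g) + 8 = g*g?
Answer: -11279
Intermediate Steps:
G(V, g) = -8 + g² (G(V, g) = -8 + g*g = -8 + g²)
T(c) = -9 + c
b(w, n) = n + w
b(97, T(5)) + 2843*G(6, 2) = ((-9 + 5) + 97) + 2843*(-8 + 2²) = (-4 + 97) + 2843*(-8 + 4) = 93 + 2843*(-4) = 93 - 11372 = -11279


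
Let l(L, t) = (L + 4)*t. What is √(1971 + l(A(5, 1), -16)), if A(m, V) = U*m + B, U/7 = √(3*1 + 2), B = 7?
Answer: √(1795 - 560*√5) ≈ 23.298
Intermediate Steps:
U = 7*√5 (U = 7*√(3*1 + 2) = 7*√(3 + 2) = 7*√5 ≈ 15.652)
A(m, V) = 7 + 7*m*√5 (A(m, V) = (7*√5)*m + 7 = 7*m*√5 + 7 = 7 + 7*m*√5)
l(L, t) = t*(4 + L) (l(L, t) = (4 + L)*t = t*(4 + L))
√(1971 + l(A(5, 1), -16)) = √(1971 - 16*(4 + (7 + 7*5*√5))) = √(1971 - 16*(4 + (7 + 35*√5))) = √(1971 - 16*(11 + 35*√5)) = √(1971 + (-176 - 560*√5)) = √(1795 - 560*√5)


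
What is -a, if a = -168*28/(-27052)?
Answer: -1176/6763 ≈ -0.17389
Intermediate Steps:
a = 1176/6763 (a = -4704*(-1/27052) = 1176/6763 ≈ 0.17389)
-a = -1*1176/6763 = -1176/6763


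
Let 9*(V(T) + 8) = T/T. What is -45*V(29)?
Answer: 355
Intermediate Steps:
V(T) = -71/9 (V(T) = -8 + (T/T)/9 = -8 + (⅑)*1 = -8 + ⅑ = -71/9)
-45*V(29) = -45*(-71/9) = 355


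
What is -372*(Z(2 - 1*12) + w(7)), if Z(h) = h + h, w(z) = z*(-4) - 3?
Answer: 18972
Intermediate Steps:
w(z) = -3 - 4*z (w(z) = -4*z - 3 = -3 - 4*z)
Z(h) = 2*h
-372*(Z(2 - 1*12) + w(7)) = -372*(2*(2 - 1*12) + (-3 - 4*7)) = -372*(2*(2 - 12) + (-3 - 28)) = -372*(2*(-10) - 31) = -372*(-20 - 31) = -372*(-51) = 18972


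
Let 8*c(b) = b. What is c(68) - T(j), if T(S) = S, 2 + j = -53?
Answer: 127/2 ≈ 63.500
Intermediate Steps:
j = -55 (j = -2 - 53 = -55)
c(b) = b/8
c(68) - T(j) = (⅛)*68 - 1*(-55) = 17/2 + 55 = 127/2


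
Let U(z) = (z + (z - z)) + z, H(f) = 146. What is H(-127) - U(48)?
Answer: 50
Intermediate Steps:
U(z) = 2*z (U(z) = (z + 0) + z = z + z = 2*z)
H(-127) - U(48) = 146 - 2*48 = 146 - 1*96 = 146 - 96 = 50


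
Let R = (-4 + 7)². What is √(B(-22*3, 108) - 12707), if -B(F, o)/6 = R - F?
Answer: I*√13157 ≈ 114.7*I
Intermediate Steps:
R = 9 (R = 3² = 9)
B(F, o) = -54 + 6*F (B(F, o) = -6*(9 - F) = -54 + 6*F)
√(B(-22*3, 108) - 12707) = √((-54 + 6*(-22*3)) - 12707) = √((-54 + 6*(-66)) - 12707) = √((-54 - 396) - 12707) = √(-450 - 12707) = √(-13157) = I*√13157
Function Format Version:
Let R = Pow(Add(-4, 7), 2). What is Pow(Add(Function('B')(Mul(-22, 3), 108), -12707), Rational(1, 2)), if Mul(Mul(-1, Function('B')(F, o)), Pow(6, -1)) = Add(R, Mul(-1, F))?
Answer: Mul(I, Pow(13157, Rational(1, 2))) ≈ Mul(114.70, I)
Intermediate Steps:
R = 9 (R = Pow(3, 2) = 9)
Function('B')(F, o) = Add(-54, Mul(6, F)) (Function('B')(F, o) = Mul(-6, Add(9, Mul(-1, F))) = Add(-54, Mul(6, F)))
Pow(Add(Function('B')(Mul(-22, 3), 108), -12707), Rational(1, 2)) = Pow(Add(Add(-54, Mul(6, Mul(-22, 3))), -12707), Rational(1, 2)) = Pow(Add(Add(-54, Mul(6, -66)), -12707), Rational(1, 2)) = Pow(Add(Add(-54, -396), -12707), Rational(1, 2)) = Pow(Add(-450, -12707), Rational(1, 2)) = Pow(-13157, Rational(1, 2)) = Mul(I, Pow(13157, Rational(1, 2)))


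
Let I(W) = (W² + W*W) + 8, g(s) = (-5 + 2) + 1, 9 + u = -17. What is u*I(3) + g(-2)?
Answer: -678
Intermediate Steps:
u = -26 (u = -9 - 17 = -26)
g(s) = -2 (g(s) = -3 + 1 = -2)
I(W) = 8 + 2*W² (I(W) = (W² + W²) + 8 = 2*W² + 8 = 8 + 2*W²)
u*I(3) + g(-2) = -26*(8 + 2*3²) - 2 = -26*(8 + 2*9) - 2 = -26*(8 + 18) - 2 = -26*26 - 2 = -676 - 2 = -678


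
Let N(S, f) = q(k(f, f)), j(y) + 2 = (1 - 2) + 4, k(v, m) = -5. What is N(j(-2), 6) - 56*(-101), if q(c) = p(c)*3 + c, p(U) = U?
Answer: 5636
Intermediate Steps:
j(y) = 1 (j(y) = -2 + ((1 - 2) + 4) = -2 + (-1 + 4) = -2 + 3 = 1)
q(c) = 4*c (q(c) = c*3 + c = 3*c + c = 4*c)
N(S, f) = -20 (N(S, f) = 4*(-5) = -20)
N(j(-2), 6) - 56*(-101) = -20 - 56*(-101) = -20 + 5656 = 5636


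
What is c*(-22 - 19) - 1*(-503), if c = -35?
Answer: 1938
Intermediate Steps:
c*(-22 - 19) - 1*(-503) = -35*(-22 - 19) - 1*(-503) = -35*(-41) + 503 = 1435 + 503 = 1938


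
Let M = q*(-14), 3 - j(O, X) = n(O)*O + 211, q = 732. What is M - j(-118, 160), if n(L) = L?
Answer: 3884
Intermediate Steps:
j(O, X) = -208 - O² (j(O, X) = 3 - (O*O + 211) = 3 - (O² + 211) = 3 - (211 + O²) = 3 + (-211 - O²) = -208 - O²)
M = -10248 (M = 732*(-14) = -10248)
M - j(-118, 160) = -10248 - (-208 - 1*(-118)²) = -10248 - (-208 - 1*13924) = -10248 - (-208 - 13924) = -10248 - 1*(-14132) = -10248 + 14132 = 3884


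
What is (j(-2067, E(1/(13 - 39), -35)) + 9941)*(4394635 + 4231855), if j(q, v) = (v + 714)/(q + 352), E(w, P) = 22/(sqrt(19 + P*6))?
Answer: 4201864937014/49 + 37956556*I*sqrt(191)/65513 ≈ 8.5752e+10 + 8007.1*I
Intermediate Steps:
E(w, P) = 22/sqrt(19 + 6*P) (E(w, P) = 22/(sqrt(19 + 6*P)) = 22/sqrt(19 + 6*P))
j(q, v) = (714 + v)/(352 + q)
(j(-2067, E(1/(13 - 39), -35)) + 9941)*(4394635 + 4231855) = ((714 + 22/sqrt(19 + 6*(-35)))/(352 - 2067) + 9941)*(4394635 + 4231855) = ((714 + 22/sqrt(19 - 210))/(-1715) + 9941)*8626490 = (-(714 + 22/sqrt(-191))/1715 + 9941)*8626490 = (-(714 + 22*(-I*sqrt(191)/191))/1715 + 9941)*8626490 = (-(714 - 22*I*sqrt(191)/191)/1715 + 9941)*8626490 = ((-102/245 + 22*I*sqrt(191)/327565) + 9941)*8626490 = (2435443/245 + 22*I*sqrt(191)/327565)*8626490 = 4201864937014/49 + 37956556*I*sqrt(191)/65513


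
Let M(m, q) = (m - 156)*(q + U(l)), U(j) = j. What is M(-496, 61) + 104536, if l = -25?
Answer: 81064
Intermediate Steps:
M(m, q) = (-156 + m)*(-25 + q) (M(m, q) = (m - 156)*(q - 25) = (-156 + m)*(-25 + q))
M(-496, 61) + 104536 = (3900 - 156*61 - 25*(-496) - 496*61) + 104536 = (3900 - 9516 + 12400 - 30256) + 104536 = -23472 + 104536 = 81064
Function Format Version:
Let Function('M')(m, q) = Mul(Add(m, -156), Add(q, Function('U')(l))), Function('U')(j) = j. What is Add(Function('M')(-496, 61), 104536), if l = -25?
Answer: 81064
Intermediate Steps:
Function('M')(m, q) = Mul(Add(-156, m), Add(-25, q)) (Function('M')(m, q) = Mul(Add(m, -156), Add(q, -25)) = Mul(Add(-156, m), Add(-25, q)))
Add(Function('M')(-496, 61), 104536) = Add(Add(3900, Mul(-156, 61), Mul(-25, -496), Mul(-496, 61)), 104536) = Add(Add(3900, -9516, 12400, -30256), 104536) = Add(-23472, 104536) = 81064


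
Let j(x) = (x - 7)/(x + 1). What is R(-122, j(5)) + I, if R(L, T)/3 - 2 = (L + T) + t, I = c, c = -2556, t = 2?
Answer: -2911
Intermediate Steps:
I = -2556
j(x) = (-7 + x)/(1 + x)
R(L, T) = 12 + 3*L + 3*T (R(L, T) = 6 + 3*((L + T) + 2) = 6 + 3*(2 + L + T) = 6 + (6 + 3*L + 3*T) = 12 + 3*L + 3*T)
R(-122, j(5)) + I = (12 + 3*(-122) + 3*((-7 + 5)/(1 + 5))) - 2556 = (12 - 366 + 3*(-2/6)) - 2556 = (12 - 366 + 3*((1/6)*(-2))) - 2556 = (12 - 366 + 3*(-1/3)) - 2556 = (12 - 366 - 1) - 2556 = -355 - 2556 = -2911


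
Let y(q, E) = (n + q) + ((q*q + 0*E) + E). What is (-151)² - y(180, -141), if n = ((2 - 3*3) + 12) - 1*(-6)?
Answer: -9649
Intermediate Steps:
n = 11 (n = ((2 - 9) + 12) + 6 = (-7 + 12) + 6 = 5 + 6 = 11)
y(q, E) = 11 + E + q + q² (y(q, E) = (11 + q) + ((q*q + 0*E) + E) = (11 + q) + ((q² + 0) + E) = (11 + q) + (q² + E) = (11 + q) + (E + q²) = 11 + E + q + q²)
(-151)² - y(180, -141) = (-151)² - (11 - 141 + 180 + 180²) = 22801 - (11 - 141 + 180 + 32400) = 22801 - 1*32450 = 22801 - 32450 = -9649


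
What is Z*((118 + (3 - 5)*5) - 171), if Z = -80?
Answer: 5040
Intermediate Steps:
Z*((118 + (3 - 5)*5) - 171) = -80*((118 + (3 - 5)*5) - 171) = -80*((118 - 2*5) - 171) = -80*((118 - 10) - 171) = -80*(108 - 171) = -80*(-63) = 5040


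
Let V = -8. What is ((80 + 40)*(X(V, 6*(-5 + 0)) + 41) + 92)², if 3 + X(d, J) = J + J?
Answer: 6492304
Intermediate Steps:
X(d, J) = -3 + 2*J (X(d, J) = -3 + (J + J) = -3 + 2*J)
((80 + 40)*(X(V, 6*(-5 + 0)) + 41) + 92)² = ((80 + 40)*((-3 + 2*(6*(-5 + 0))) + 41) + 92)² = (120*((-3 + 2*(6*(-5))) + 41) + 92)² = (120*((-3 + 2*(-30)) + 41) + 92)² = (120*((-3 - 60) + 41) + 92)² = (120*(-63 + 41) + 92)² = (120*(-22) + 92)² = (-2640 + 92)² = (-2548)² = 6492304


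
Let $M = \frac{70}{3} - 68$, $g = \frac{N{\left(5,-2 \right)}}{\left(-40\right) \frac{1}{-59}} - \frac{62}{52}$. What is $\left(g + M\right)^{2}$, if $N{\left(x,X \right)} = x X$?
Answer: $\frac{89397025}{24336} \approx 3673.4$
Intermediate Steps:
$N{\left(x,X \right)} = X x$
$g = - \frac{829}{52}$ ($g = \frac{\left(-2\right) 5}{\left(-40\right) \frac{1}{-59}} - \frac{62}{52} = - \frac{10}{\left(-40\right) \left(- \frac{1}{59}\right)} - \frac{31}{26} = - \frac{10}{\frac{40}{59}} - \frac{31}{26} = \left(-10\right) \frac{59}{40} - \frac{31}{26} = - \frac{59}{4} - \frac{31}{26} = - \frac{829}{52} \approx -15.942$)
$M = - \frac{134}{3}$ ($M = 70 \cdot \frac{1}{3} - 68 = \frac{70}{3} - 68 = - \frac{134}{3} \approx -44.667$)
$\left(g + M\right)^{2} = \left(- \frac{829}{52} - \frac{134}{3}\right)^{2} = \left(- \frac{9455}{156}\right)^{2} = \frac{89397025}{24336}$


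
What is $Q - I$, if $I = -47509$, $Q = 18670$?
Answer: $66179$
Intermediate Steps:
$Q - I = 18670 - -47509 = 18670 + 47509 = 66179$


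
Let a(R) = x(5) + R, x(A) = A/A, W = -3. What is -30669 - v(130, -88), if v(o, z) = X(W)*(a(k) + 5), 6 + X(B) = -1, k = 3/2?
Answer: -61233/2 ≈ -30617.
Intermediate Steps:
k = 3/2 (k = 3*(½) = 3/2 ≈ 1.5000)
x(A) = 1
X(B) = -7 (X(B) = -6 - 1 = -7)
a(R) = 1 + R
v(o, z) = -105/2 (v(o, z) = -7*((1 + 3/2) + 5) = -7*(5/2 + 5) = -7*15/2 = -105/2)
-30669 - v(130, -88) = -30669 - 1*(-105/2) = -30669 + 105/2 = -61233/2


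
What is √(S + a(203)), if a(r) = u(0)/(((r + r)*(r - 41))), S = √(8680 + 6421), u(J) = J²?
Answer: 15101^(¼) ≈ 11.085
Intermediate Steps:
S = √15101 ≈ 122.89
a(r) = 0 (a(r) = 0²/(((r + r)*(r - 41))) = 0/(((2*r)*(-41 + r))) = 0/((2*r*(-41 + r))) = 0*(1/(2*r*(-41 + r))) = 0)
√(S + a(203)) = √(√15101 + 0) = √(√15101) = 15101^(¼)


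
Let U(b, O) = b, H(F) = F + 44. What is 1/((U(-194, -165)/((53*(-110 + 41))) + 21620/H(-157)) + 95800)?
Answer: 413241/39509445382 ≈ 1.0459e-5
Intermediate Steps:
H(F) = 44 + F
1/((U(-194, -165)/((53*(-110 + 41))) + 21620/H(-157)) + 95800) = 1/((-194*1/(53*(-110 + 41)) + 21620/(44 - 157)) + 95800) = 1/((-194/(53*(-69)) + 21620/(-113)) + 95800) = 1/((-194/(-3657) + 21620*(-1/113)) + 95800) = 1/((-194*(-1/3657) - 21620/113) + 95800) = 1/((194/3657 - 21620/113) + 95800) = 1/(-79042418/413241 + 95800) = 1/(39509445382/413241) = 413241/39509445382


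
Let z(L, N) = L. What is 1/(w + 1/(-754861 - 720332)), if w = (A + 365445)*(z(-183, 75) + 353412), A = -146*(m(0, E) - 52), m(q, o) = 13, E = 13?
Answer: 1475193/193393462032886382 ≈ 7.6279e-12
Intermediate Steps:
A = 5694 (A = -146*(13 - 52) = -146*(-39) = 5694)
w = 131097057831 (w = (5694 + 365445)*(-183 + 353412) = 371139*353229 = 131097057831)
1/(w + 1/(-754861 - 720332)) = 1/(131097057831 + 1/(-754861 - 720332)) = 1/(131097057831 + 1/(-1475193)) = 1/(131097057831 - 1/1475193) = 1/(193393462032886382/1475193) = 1475193/193393462032886382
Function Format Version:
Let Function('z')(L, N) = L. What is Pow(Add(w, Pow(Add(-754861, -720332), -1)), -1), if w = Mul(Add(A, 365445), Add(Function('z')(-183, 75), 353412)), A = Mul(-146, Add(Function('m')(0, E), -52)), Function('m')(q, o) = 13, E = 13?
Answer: Rational(1475193, 193393462032886382) ≈ 7.6279e-12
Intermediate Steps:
A = 5694 (A = Mul(-146, Add(13, -52)) = Mul(-146, -39) = 5694)
w = 131097057831 (w = Mul(Add(5694, 365445), Add(-183, 353412)) = Mul(371139, 353229) = 131097057831)
Pow(Add(w, Pow(Add(-754861, -720332), -1)), -1) = Pow(Add(131097057831, Pow(Add(-754861, -720332), -1)), -1) = Pow(Add(131097057831, Pow(-1475193, -1)), -1) = Pow(Add(131097057831, Rational(-1, 1475193)), -1) = Pow(Rational(193393462032886382, 1475193), -1) = Rational(1475193, 193393462032886382)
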